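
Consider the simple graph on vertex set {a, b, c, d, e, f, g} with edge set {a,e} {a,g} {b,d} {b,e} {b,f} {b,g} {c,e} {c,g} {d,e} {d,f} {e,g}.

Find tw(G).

2

A width-2 tree decomposition is:
Bags: B1 = {b, d, f}  B2 = {b, d, e}  B3 = {b, e, g}  B4 = {a, e, g}  B5 = {c, e, g}
Tree: B1–B2, B2–B3, B3–B4, B3–B5
Every bag has size at most 3, so the width is 3 − 1 = 2 and tw(G) ≤ 2. On the other hand G contains the 3-clique {b, d, e}. A clique must lie in a single bag of any decomposition, so no decomposition can have width below 2. Therefore the treewidth is 2.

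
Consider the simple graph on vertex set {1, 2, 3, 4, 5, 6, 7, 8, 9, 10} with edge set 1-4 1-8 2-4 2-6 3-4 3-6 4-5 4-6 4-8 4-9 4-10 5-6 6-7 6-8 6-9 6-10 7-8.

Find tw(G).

A width-2 tree decomposition is:
Bags: B1 = {4, 6, 8}  B2 = {2, 4, 6}  B3 = {4, 5, 6}  B4 = {4, 6, 9}  B5 = {6, 7, 8}  B6 = {4, 6, 10}  B7 = {1, 4, 8}  B8 = {3, 4, 6}
Tree: B1–B2, B1–B3, B3–B4, B1–B5, B4–B6, B1–B7, B4–B8
The largest bag has 3 vertices, giving width 2; this decomposition certifies tw(G) ≤ 2. On the other hand G contains the 3-clique {1, 4, 8}. A clique must lie in a single bag of any decomposition, so no decomposition can have width below 2. Therefore the treewidth is 2.

2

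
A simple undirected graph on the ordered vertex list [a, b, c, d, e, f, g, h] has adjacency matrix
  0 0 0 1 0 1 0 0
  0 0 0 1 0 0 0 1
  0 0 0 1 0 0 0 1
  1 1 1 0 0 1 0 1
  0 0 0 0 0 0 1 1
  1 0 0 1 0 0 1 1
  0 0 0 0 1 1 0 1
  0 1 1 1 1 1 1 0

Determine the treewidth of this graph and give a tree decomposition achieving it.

Each bag holds 3 vertices, so the decomposition has width 2, which upper-bounds the treewidth. For the lower bound, the 3 vertices {c, d, h} are pairwise adjacent, and any tree decomposition puts a clique entirely inside one bag — forcing width ≥ 2. Therefore the treewidth is 2.

Treewidth 2.
Bags: B1 = {c, d, h}  B2 = {b, d, h}  B3 = {d, f, h}  B4 = {f, g, h}  B5 = {e, g, h}  B6 = {a, d, f}
Tree: B1–B2, B2–B3, B3–B4, B4–B5, B3–B6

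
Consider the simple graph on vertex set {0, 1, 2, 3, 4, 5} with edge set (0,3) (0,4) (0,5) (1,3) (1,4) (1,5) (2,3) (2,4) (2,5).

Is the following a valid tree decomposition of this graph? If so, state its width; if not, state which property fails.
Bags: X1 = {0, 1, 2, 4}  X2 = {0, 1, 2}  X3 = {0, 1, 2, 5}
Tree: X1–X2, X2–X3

No — vertex 3 appears in no bag.

A tree decomposition must satisfy three properties: every vertex lies in some bag; for every edge, both endpoints lie together in some bag; and for every vertex, the bags containing it form a connected subtree. Here vertex 3 appears in no bag, so the decomposition is invalid.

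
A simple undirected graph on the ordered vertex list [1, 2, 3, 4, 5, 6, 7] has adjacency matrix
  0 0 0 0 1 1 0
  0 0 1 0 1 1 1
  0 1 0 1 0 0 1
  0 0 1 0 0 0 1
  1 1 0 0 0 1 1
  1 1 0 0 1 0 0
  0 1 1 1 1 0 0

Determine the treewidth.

A width-2 tree decomposition is:
Bags: B1 = {2, 5, 7}  B2 = {2, 5, 6}  B3 = {1, 5, 6}  B4 = {2, 3, 7}  B5 = {3, 4, 7}
Tree: B1–B2, B2–B3, B1–B4, B4–B5
Each bag holds 3 vertices, so the decomposition has width 2, which upper-bounds the treewidth. Conversely, {1, 5, 6} is a clique of size 3, and the vertices of any clique must share a bag in every tree decomposition; so some bag has ≥ 3 vertices and tw(G) ≥ 2. The upper and lower bounds meet at 2, so that is the treewidth.

2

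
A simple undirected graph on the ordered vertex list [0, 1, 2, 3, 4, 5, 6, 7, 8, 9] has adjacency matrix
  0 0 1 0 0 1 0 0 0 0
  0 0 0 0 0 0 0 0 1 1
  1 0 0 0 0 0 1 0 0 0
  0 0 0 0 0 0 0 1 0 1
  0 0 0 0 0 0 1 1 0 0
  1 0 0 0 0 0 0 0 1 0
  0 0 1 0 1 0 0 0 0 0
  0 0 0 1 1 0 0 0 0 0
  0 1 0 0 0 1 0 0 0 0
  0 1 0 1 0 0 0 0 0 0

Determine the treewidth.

A width-2 tree decomposition is:
Bags: B1 = {1, 5, 8}  B2 = {0, 1, 5}  B3 = {0, 1, 2}  B4 = {1, 2, 6}  B5 = {1, 4, 6}  B6 = {1, 4, 7}  B7 = {1, 3, 7}  B8 = {1, 3, 9}
Tree: B1–B2, B2–B3, B3–B4, B4–B5, B5–B6, B6–B7, B7–B8
The largest bag has 3 vertices, giving width 2; this decomposition certifies tw(G) ≤ 2. Since 1–8–5–0–2–6–4–7–3–9–1 is a cycle in G, G is not acyclic. Forests are exactly the graphs of treewidth ≤ 1, so tw(G) ≥ 2. The upper and lower bounds meet at 2, so that is the treewidth.

2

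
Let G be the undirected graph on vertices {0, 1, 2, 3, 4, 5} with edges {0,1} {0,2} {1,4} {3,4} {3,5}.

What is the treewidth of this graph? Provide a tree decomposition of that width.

The largest bag has 2 vertices, giving width 1; this decomposition certifies tw(G) ≤ 1. G has an edge, so its treewidth is at least 1. Combining the bounds, tw(G) = 1.

Treewidth 1.
One optimal decomposition is:
Bags: B1 = {3, 5}  B2 = {3, 4}  B3 = {1, 4}  B4 = {0, 1}  B5 = {0, 2}
Tree: B1–B2, B2–B3, B3–B4, B4–B5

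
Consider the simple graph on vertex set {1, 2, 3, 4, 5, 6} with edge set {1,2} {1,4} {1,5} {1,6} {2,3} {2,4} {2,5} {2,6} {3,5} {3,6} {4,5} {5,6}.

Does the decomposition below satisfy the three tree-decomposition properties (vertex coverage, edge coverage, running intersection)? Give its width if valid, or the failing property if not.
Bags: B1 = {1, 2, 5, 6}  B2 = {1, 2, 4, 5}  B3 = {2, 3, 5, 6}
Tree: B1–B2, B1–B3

Yes; width 3.

Vertex coverage: the bags together contain {1, 2, 3, 4, 5, 6}, the full vertex set. Edge coverage: each edge of G has both endpoints in at least one bag. Running intersection: for every vertex, the bags containing it form a connected subtree. All three properties hold, so this is a valid tree decomposition of width max|bag| − 1 = 3, and hence tw(G) ≤ 3.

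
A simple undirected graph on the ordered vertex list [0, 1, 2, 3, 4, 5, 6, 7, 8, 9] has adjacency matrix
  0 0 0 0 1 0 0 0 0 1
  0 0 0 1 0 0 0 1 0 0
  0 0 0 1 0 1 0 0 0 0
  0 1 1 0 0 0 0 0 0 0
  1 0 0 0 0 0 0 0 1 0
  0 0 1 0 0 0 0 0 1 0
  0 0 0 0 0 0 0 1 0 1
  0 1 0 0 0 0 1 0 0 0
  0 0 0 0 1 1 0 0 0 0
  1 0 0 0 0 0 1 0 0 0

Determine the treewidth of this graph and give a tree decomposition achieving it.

Treewidth 2.
One optimal decomposition is:
Bags: B1 = {0, 4, 8}  B2 = {0, 5, 8}  B3 = {0, 2, 5}  B4 = {0, 2, 3}  B5 = {0, 1, 3}  B6 = {0, 1, 7}  B7 = {0, 6, 7}  B8 = {0, 6, 9}
Tree: B1–B2, B2–B3, B3–B4, B4–B5, B5–B6, B6–B7, B7–B8

Every bag has size at most 3, so the width is 3 − 1 = 2 and tw(G) ≤ 2. The edges 0–4–8–5–2–3–1–7–6–9–0 form a cycle, so G is not a tree and its treewidth is at least 2. Therefore the treewidth is 2.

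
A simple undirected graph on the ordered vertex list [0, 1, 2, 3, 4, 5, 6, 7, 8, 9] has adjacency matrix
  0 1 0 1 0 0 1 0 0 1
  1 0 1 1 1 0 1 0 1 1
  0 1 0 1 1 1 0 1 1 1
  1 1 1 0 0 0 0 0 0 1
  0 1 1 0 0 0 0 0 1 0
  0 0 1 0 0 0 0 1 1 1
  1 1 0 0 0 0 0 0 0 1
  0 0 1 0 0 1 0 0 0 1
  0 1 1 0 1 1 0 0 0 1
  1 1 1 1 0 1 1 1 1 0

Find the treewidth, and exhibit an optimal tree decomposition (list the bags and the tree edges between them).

The largest bag has 4 vertices, giving width 3; this decomposition certifies tw(G) ≤ 3. For the lower bound, the 4 vertices {0, 1, 3, 9} are pairwise adjacent, and any tree decomposition puts a clique entirely inside one bag — forcing width ≥ 3. Therefore the treewidth is 3.

Treewidth 3.
Bags: B1 = {1, 2, 8, 9}  B2 = {1, 2, 3, 9}  B3 = {0, 1, 3, 9}  B4 = {2, 5, 8, 9}  B5 = {2, 5, 7, 9}  B6 = {1, 2, 4, 8}  B7 = {0, 1, 6, 9}
Tree: B1–B2, B2–B3, B1–B4, B4–B5, B1–B6, B3–B7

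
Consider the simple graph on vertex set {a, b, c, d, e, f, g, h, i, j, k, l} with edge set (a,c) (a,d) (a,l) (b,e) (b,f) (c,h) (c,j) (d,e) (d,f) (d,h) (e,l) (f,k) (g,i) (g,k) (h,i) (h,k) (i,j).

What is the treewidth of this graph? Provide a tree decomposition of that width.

Every bag has size at most 4, so the width is 4 − 1 = 3 and tw(G) ≤ 3. For the lower bound: the 4 vertex sets {b,e,l}, {a}, {d}, {c,f,h,k} are disjoint, each induces a connected subgraph, and every pair is joined by at least one edge of G. Contracting each set to a single vertex therefore yields K_{4} as a minor, and since treewidth is minor-monotone, tw(G) ≥ tw(K_{4}) = 3. The upper and lower bounds meet at 3, so that is the treewidth.

Treewidth 3.
Bags: B1 = {a, b, e, l}  B2 = {a, b, d, e}  B3 = {a, b, d, f}  B4 = {a, c, d, f}  B5 = {c, d, f, h}  B6 = {c, f, h, k}  B7 = {c, h, j, k}  B8 = {h, i, j, k}  B9 = {g, i, j, k}
Tree: B1–B2, B2–B3, B3–B4, B4–B5, B5–B6, B6–B7, B7–B8, B8–B9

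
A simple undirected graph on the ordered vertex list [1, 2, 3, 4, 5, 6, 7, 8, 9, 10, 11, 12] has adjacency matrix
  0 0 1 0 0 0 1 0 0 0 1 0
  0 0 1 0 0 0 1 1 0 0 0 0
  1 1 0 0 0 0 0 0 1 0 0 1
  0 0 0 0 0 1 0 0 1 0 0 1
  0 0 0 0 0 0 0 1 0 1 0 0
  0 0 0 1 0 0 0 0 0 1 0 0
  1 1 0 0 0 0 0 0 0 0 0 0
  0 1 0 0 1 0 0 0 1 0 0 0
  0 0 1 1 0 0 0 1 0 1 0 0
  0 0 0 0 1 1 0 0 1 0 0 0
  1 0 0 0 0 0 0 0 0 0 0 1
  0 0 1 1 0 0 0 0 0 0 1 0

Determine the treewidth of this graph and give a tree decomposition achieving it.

Treewidth 3.
One optimal decomposition is:
Bags: B1 = {1, 2, 7, 11}  B2 = {1, 2, 3, 11}  B3 = {2, 3, 11, 12}  B4 = {2, 3, 8, 12}  B5 = {3, 8, 9, 12}  B6 = {4, 8, 9, 12}  B7 = {4, 5, 8, 9}  B8 = {4, 5, 9, 10}  B9 = {4, 5, 6, 10}
Tree: B1–B2, B2–B3, B3–B4, B4–B5, B5–B6, B6–B7, B7–B8, B8–B9

Every bag has size at most 4, so the width is 4 − 1 = 3 and tw(G) ≤ 3. For the lower bound: the 4 vertex sets {1,7,11}, {2}, {3}, {4,8,9,12} are disjoint, each induces a connected subgraph, and every pair is joined by at least one edge of G. Contracting each set to a single vertex therefore yields K_{4} as a minor, and since treewidth is minor-monotone, tw(G) ≥ tw(K_{4}) = 3. Hence tw(G) = 3 exactly.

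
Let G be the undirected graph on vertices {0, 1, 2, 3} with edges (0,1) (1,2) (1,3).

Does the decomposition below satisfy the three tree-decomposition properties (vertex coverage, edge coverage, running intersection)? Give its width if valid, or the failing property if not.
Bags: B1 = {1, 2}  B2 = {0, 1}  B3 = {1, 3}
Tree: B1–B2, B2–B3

Yes; width 1.

Checking the three conditions: (i) the bags cover all of {0, 1, 2, 3}; (ii) for each edge, some bag contains both endpoints; (iii) the bags containing any fixed vertex form a subtree. All hold, so the decomposition is valid with width 2 − 1 = 1.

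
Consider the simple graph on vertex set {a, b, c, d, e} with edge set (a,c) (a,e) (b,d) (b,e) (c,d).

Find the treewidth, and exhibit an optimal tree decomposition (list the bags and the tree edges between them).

The largest bag has 3 vertices, giving width 2; this decomposition certifies tw(G) ≤ 2. The edges a–c–d–b–e–a form a cycle, so G is not a tree and its treewidth is at least 2. The upper and lower bounds meet at 2, so that is the treewidth.

Treewidth 2.
One optimal decomposition is:
Bags: B1 = {a, c, d}  B2 = {a, b, d}  B3 = {a, b, e}
Tree: B1–B2, B2–B3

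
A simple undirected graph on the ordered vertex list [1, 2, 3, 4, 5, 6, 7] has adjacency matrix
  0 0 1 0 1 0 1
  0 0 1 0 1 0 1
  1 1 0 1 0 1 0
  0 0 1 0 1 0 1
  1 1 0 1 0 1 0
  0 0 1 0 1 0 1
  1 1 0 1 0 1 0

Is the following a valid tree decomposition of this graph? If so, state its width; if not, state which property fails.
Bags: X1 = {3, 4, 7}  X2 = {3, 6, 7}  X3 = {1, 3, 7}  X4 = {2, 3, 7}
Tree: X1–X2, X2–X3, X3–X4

A tree decomposition must satisfy three properties: every vertex lies in some bag; for every edge, both endpoints lie together in some bag; and for every vertex, the bags containing it form a connected subtree. Here vertex 5 appears in no bag, so the decomposition is invalid.

No — vertex 5 appears in no bag.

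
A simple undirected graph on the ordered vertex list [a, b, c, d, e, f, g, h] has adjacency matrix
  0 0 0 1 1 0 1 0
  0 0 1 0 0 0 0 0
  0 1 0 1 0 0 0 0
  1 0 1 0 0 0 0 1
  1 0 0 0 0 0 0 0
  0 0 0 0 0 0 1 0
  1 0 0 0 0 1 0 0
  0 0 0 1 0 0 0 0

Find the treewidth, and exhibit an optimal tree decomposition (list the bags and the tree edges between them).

Every bag has size at most 2, so the width is 2 − 1 = 1 and tw(G) ≤ 1. Since G has at least one edge (e.g. g–a), it is not an edgeless graph, so tw(G) ≥ 1. Therefore the treewidth is 1.

Treewidth 1.
Bags: B1 = {a, g}  B2 = {a, e}  B3 = {a, d}  B4 = {d, h}  B5 = {c, d}  B6 = {f, g}  B7 = {b, c}
Tree: B1–B2, B2–B3, B3–B4, B3–B5, B1–B6, B5–B7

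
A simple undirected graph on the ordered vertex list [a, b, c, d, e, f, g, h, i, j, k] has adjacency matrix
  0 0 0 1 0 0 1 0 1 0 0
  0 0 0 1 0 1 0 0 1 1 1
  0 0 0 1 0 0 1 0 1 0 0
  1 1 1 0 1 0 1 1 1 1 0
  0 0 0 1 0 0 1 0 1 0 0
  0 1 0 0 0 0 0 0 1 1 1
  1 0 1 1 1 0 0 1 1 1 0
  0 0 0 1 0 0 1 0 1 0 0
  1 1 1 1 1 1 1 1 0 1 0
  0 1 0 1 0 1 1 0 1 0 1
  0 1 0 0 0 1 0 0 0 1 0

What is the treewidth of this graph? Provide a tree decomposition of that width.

Treewidth 3.
One optimal decomposition is:
Bags: B1 = {d, g, i, j}  B2 = {b, d, i, j}  B3 = {a, d, g, i}  B4 = {d, e, g, i}  B5 = {b, f, i, j}  B6 = {c, d, g, i}  B7 = {b, f, j, k}  B8 = {d, g, h, i}
Tree: B1–B2, B1–B3, B1–B4, B2–B5, B3–B6, B5–B7, B3–B8

Every bag has size at most 4, so the width is 4 − 1 = 3 and tw(G) ≤ 3. For the lower bound, the 4 vertices {b, f, j, k} are pairwise adjacent, and any tree decomposition puts a clique entirely inside one bag — forcing width ≥ 3. Combining the bounds, tw(G) = 3.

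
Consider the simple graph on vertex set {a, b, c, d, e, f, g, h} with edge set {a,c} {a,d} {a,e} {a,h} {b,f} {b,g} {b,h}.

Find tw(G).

A width-1 tree decomposition is:
Bags: B1 = {b, h}  B2 = {b, f}  B3 = {a, h}  B4 = {a, c}  B5 = {a, e}  B6 = {b, g}  B7 = {a, d}
Tree: B1–B2, B1–B3, B3–B4, B3–B5, B1–B6, B4–B7
Each bag holds 2 vertices, so the decomposition has width 1, which upper-bounds the treewidth. G has an edge, so its treewidth is at least 1. Combining the bounds, tw(G) = 1.

1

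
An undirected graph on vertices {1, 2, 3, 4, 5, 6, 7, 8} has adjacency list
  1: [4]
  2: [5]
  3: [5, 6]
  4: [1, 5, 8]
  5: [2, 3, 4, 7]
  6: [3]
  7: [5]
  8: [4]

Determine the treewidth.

1

A width-1 tree decomposition is:
Bags: B1 = {4, 5}  B2 = {1, 4}  B3 = {3, 5}  B4 = {4, 8}  B5 = {2, 5}  B6 = {5, 7}  B7 = {3, 6}
Tree: B1–B2, B1–B3, B2–B4, B1–B5, B5–B6, B3–B7
The largest bag has 2 vertices, giving width 1; this decomposition certifies tw(G) ≤ 1. Any graph with an edge has treewidth ≥ 1, and G has the edge 4–5. Therefore the treewidth is 1.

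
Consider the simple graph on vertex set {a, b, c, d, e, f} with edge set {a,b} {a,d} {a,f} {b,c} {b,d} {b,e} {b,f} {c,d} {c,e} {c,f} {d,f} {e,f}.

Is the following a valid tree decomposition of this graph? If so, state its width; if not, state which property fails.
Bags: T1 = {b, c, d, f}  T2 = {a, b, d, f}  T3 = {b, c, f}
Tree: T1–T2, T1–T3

No — vertex e appears in no bag.

A tree decomposition must satisfy three properties: every vertex lies in some bag; for every edge, both endpoints lie together in some bag; and for every vertex, the bags containing it form a connected subtree. Here vertex e appears in no bag, so the decomposition is invalid.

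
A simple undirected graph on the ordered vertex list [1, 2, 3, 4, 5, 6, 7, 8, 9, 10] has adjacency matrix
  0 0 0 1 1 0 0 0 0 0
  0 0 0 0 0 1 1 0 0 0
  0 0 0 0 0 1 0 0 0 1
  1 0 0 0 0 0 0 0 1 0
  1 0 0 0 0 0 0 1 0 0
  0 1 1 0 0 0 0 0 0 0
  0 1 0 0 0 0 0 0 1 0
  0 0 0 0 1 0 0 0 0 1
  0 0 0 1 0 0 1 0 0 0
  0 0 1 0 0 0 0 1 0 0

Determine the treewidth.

2

A width-2 tree decomposition is:
Bags: B1 = {4, 7, 9}  B2 = {2, 4, 7}  B3 = {2, 4, 6}  B4 = {3, 4, 6}  B5 = {3, 4, 10}  B6 = {4, 8, 10}  B7 = {4, 5, 8}  B8 = {1, 4, 5}
Tree: B1–B2, B2–B3, B3–B4, B4–B5, B5–B6, B6–B7, B7–B8
The largest bag has 3 vertices, giving width 2; this decomposition certifies tw(G) ≤ 2. For the lower bound, G contains the cycle 4–9–7–2–6–3–10–8–5–1–4, so G is not a forest; only forests have treewidth ≤ 1, hence tw(G) ≥ 2. Therefore the treewidth is 2.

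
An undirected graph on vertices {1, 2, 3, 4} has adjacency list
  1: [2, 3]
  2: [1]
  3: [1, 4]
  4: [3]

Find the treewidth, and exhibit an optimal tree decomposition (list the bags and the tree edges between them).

Each bag holds 2 vertices, so the decomposition has width 1, which upper-bounds the treewidth. Any graph with an edge has treewidth ≥ 1, and G has the edge 4–3. Hence tw(G) = 1 exactly.

Treewidth 1.
One optimal decomposition is:
Bags: B1 = {3, 4}  B2 = {1, 3}  B3 = {1, 2}
Tree: B1–B2, B2–B3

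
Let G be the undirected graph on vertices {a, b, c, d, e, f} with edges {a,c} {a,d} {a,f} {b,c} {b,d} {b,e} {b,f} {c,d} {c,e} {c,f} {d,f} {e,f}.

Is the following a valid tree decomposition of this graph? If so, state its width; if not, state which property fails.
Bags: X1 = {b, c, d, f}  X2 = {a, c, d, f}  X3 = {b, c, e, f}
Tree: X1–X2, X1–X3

Every vertex of G appears in some bag (union = {a, b, c, d, e, f}); every edge is covered by a bag; and for each vertex v the set of bags containing v is connected in the bag tree. The decomposition is therefore valid. The largest bag has 4 vertices, so the width is 3.

Yes; width 3.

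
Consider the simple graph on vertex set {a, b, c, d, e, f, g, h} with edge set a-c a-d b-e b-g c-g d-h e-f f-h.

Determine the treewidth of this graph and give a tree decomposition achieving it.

Treewidth 2.
One optimal decomposition is:
Bags: B1 = {a, c, d}  B2 = {c, d, g}  B3 = {b, d, g}  B4 = {b, d, e}  B5 = {d, e, f}  B6 = {d, f, h}
Tree: B1–B2, B2–B3, B3–B4, B4–B5, B5–B6

The largest bag has 3 vertices, giving width 2; this decomposition certifies tw(G) ≤ 2. The edges d–a–c–g–b–e–f–h–d form a cycle, so G is not a tree and its treewidth is at least 2. Therefore the treewidth is 2.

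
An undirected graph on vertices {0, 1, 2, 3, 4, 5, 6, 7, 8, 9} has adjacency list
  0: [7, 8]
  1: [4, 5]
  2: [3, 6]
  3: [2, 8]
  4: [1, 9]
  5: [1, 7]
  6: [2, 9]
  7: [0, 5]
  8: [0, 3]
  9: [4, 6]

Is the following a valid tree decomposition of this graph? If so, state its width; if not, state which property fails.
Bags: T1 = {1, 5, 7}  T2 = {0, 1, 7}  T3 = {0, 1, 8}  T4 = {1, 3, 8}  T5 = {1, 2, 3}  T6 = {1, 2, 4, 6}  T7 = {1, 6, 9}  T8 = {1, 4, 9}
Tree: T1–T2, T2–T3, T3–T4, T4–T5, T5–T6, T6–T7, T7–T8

A tree decomposition must satisfy three properties: every vertex lies in some bag; for every edge, both endpoints lie together in some bag; and for every vertex, the bags containing it form a connected subtree. Here bags containing vertex 4 are not connected in the tree, so the decomposition is invalid.

No — bags containing vertex 4 are not connected in the tree.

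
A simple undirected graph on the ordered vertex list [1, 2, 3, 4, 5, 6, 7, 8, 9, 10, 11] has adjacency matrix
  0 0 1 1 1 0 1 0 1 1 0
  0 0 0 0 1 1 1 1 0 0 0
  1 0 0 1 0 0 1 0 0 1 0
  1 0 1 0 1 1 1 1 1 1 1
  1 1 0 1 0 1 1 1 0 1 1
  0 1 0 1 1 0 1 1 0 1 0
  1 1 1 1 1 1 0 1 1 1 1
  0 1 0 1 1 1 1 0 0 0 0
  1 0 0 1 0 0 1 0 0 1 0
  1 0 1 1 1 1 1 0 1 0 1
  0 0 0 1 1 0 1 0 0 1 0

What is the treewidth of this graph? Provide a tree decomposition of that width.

Every bag has size at most 5, so the width is 5 − 1 = 4 and tw(G) ≤ 4. For the lower bound, the 5 vertices {2, 5, 6, 7, 8} are pairwise adjacent, and any tree decomposition puts a clique entirely inside one bag — forcing width ≥ 4. Hence tw(G) = 4 exactly.

Treewidth 4.
One such decomposition:
Bags: B1 = {1, 3, 4, 7, 10}  B2 = {1, 4, 7, 9, 10}  B3 = {1, 4, 5, 7, 10}  B4 = {4, 5, 7, 10, 11}  B5 = {4, 5, 6, 7, 10}  B6 = {4, 5, 6, 7, 8}  B7 = {2, 5, 6, 7, 8}
Tree: B1–B2, B2–B3, B3–B4, B3–B5, B5–B6, B6–B7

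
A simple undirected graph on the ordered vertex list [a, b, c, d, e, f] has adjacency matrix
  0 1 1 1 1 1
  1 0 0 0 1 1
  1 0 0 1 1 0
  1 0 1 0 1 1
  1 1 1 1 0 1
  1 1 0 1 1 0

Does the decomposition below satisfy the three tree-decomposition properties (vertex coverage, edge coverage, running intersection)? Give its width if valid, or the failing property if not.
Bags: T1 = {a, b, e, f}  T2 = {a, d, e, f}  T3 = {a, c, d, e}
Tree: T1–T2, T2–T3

Yes; width 3.

Checking the three conditions: (i) the bags cover all of {a, b, c, d, e, f}; (ii) for each edge, some bag contains both endpoints; (iii) the bags containing any fixed vertex form a subtree. All hold, so the decomposition is valid with width 4 − 1 = 3.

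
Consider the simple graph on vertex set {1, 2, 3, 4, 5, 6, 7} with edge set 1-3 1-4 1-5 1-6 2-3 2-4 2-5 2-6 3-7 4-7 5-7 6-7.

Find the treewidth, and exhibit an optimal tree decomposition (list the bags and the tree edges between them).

Treewidth 3.
One optimal decomposition is:
Bags: B1 = {1, 2, 5, 7}  B2 = {1, 2, 3, 7}  B3 = {1, 2, 6, 7}  B4 = {1, 2, 4, 7}
Tree: B1–B2, B2–B3, B3–B4

The largest bag has 4 vertices, giving width 3; this decomposition certifies tw(G) ≤ 3. For the lower bound: the 4 vertex sets {5,7}, {1,3}, {2}, {6} are disjoint, each induces a connected subgraph, and every pair is joined by at least one edge of G. Contracting each set to a single vertex therefore yields K_{4} as a minor, and since treewidth is minor-monotone, tw(G) ≥ tw(K_{4}) = 3. Combining the bounds, tw(G) = 3.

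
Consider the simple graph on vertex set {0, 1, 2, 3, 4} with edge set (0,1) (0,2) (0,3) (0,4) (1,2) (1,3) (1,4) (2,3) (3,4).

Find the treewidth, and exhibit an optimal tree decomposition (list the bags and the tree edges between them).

Treewidth 3.
One such decomposition:
Bags: B1 = {0, 1, 3, 4}  B2 = {0, 1, 2, 3}
Tree: B1–B2

The largest bag has 4 vertices, giving width 3; this decomposition certifies tw(G) ≤ 3. On the other hand G contains the 4-clique {0, 1, 2, 3}. A clique must lie in a single bag of any decomposition, so no decomposition can have width below 3. Combining the bounds, tw(G) = 3.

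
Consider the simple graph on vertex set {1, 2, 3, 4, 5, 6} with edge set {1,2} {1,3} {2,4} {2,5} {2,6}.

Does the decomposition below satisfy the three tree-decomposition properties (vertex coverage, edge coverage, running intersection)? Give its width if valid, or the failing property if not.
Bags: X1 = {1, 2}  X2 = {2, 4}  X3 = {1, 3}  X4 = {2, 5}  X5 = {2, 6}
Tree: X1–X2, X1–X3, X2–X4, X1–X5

Checking the three conditions: (i) the bags cover all of {1, 2, 3, 4, 5, 6}; (ii) for each edge, some bag contains both endpoints; (iii) the bags containing any fixed vertex form a subtree. All hold, so the decomposition is valid with width 2 − 1 = 1.

Yes; width 1.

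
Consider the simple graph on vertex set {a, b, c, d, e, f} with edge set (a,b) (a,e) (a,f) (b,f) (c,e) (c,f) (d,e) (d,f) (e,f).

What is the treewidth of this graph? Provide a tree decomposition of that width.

Every bag has size at most 3, so the width is 3 − 1 = 2 and tw(G) ≤ 2. Conversely, {d, e, f} is a clique of size 3, and the vertices of any clique must share a bag in every tree decomposition; so some bag has ≥ 3 vertices and tw(G) ≥ 2. Combining the bounds, tw(G) = 2.

Treewidth 2.
One optimal decomposition is:
Bags: B1 = {a, e, f}  B2 = {c, e, f}  B3 = {a, b, f}  B4 = {d, e, f}
Tree: B1–B2, B1–B3, B1–B4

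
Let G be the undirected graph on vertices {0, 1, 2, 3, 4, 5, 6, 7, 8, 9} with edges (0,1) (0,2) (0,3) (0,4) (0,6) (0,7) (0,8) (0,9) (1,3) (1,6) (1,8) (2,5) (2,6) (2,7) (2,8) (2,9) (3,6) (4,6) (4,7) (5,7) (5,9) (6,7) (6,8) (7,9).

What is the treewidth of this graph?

A width-3 tree decomposition is:
Bags: B1 = {0, 1, 6, 8}  B2 = {0, 2, 6, 8}  B3 = {0, 2, 6, 7}  B4 = {0, 4, 6, 7}  B5 = {0, 1, 3, 6}  B6 = {0, 2, 7, 9}  B7 = {2, 5, 7, 9}
Tree: B1–B2, B2–B3, B3–B4, B1–B5, B3–B6, B6–B7
The largest bag has 4 vertices, giving width 3; this decomposition certifies tw(G) ≤ 3. Conversely, {0, 2, 7, 9} is a clique of size 4, and the vertices of any clique must share a bag in every tree decomposition; so some bag has ≥ 4 vertices and tw(G) ≥ 3. Therefore the treewidth is 3.

3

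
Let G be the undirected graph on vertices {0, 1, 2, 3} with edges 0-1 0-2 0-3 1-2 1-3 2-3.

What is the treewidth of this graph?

3

A width-3 tree decomposition is:
Bags: B1 = {0, 1, 2, 3}
Tree: (single bag)
A single bag containing all 4 vertices is trivially a valid decomposition of width 3. For the lower bound, the 4 vertices {0, 1, 2, 3} are pairwise adjacent, and any tree decomposition puts a clique entirely inside one bag — forcing width ≥ 3. Hence tw(G) = 3 exactly.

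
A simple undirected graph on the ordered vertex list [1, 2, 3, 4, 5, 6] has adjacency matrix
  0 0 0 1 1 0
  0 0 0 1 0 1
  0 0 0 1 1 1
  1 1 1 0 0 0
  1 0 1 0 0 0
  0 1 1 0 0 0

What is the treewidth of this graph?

2

A width-2 tree decomposition is:
Bags: B1 = {2, 3, 6}  B2 = {2, 3, 4}  B3 = {3, 4, 5}  B4 = {1, 4, 5}
Tree: B1–B2, B2–B3, B3–B4
The largest bag has 3 vertices, giving width 2; this decomposition certifies tw(G) ≤ 2. Since 6–2–4–3–6 is a cycle in G, G is not acyclic. Forests are exactly the graphs of treewidth ≤ 1, so tw(G) ≥ 2. The upper and lower bounds meet at 2, so that is the treewidth.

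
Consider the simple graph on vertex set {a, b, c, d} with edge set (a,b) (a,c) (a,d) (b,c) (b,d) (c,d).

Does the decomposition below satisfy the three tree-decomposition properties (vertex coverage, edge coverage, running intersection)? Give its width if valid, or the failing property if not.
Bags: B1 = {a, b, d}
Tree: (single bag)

A tree decomposition must satisfy three properties: every vertex lies in some bag; for every edge, both endpoints lie together in some bag; and for every vertex, the bags containing it form a connected subtree. Here vertex c appears in no bag, so the decomposition is invalid.

No — vertex c appears in no bag.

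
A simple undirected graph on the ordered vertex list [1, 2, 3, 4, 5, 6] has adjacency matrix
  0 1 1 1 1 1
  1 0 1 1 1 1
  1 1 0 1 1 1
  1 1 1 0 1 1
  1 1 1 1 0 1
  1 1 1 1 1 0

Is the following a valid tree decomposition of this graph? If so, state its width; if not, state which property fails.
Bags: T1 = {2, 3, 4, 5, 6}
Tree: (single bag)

No — vertex 1 appears in no bag.

A tree decomposition must satisfy three properties: every vertex lies in some bag; for every edge, both endpoints lie together in some bag; and for every vertex, the bags containing it form a connected subtree. Here vertex 1 appears in no bag, so the decomposition is invalid.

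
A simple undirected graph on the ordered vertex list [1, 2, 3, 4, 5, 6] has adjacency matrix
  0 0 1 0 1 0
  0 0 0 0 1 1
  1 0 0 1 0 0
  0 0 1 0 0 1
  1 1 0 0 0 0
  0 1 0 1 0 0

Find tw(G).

2

A width-2 tree decomposition is:
Bags: B1 = {1, 3, 4}  B2 = {1, 4, 6}  B3 = {1, 2, 6}  B4 = {1, 2, 5}
Tree: B1–B2, B2–B3, B3–B4
Each bag holds 3 vertices, so the decomposition has width 2, which upper-bounds the treewidth. The edges 1–3–4–6–2–5–1 form a cycle, so G is not a tree and its treewidth is at least 2. The upper and lower bounds meet at 2, so that is the treewidth.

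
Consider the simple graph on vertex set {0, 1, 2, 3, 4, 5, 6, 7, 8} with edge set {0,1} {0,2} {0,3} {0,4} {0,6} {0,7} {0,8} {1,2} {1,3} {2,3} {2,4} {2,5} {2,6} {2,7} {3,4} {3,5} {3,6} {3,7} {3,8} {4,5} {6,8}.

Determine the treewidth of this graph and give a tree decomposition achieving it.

Treewidth 3.
Bags: B1 = {0, 3, 6, 8}  B2 = {0, 2, 3, 6}  B3 = {0, 2, 3, 4}  B4 = {2, 3, 4, 5}  B5 = {0, 1, 2, 3}  B6 = {0, 2, 3, 7}
Tree: B1–B2, B2–B3, B3–B4, B2–B5, B5–B6

Every bag has size at most 4, so the width is 4 − 1 = 3 and tw(G) ≤ 3. For the lower bound, the 4 vertices {0, 3, 6, 8} are pairwise adjacent, and any tree decomposition puts a clique entirely inside one bag — forcing width ≥ 3. Combining the bounds, tw(G) = 3.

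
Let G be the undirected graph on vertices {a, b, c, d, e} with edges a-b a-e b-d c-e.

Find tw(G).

A width-1 tree decomposition is:
Bags: B1 = {c, e}  B2 = {a, e}  B3 = {a, b}  B4 = {b, d}
Tree: B1–B2, B2–B3, B3–B4
Every bag has size at most 2, so the width is 2 − 1 = 1 and tw(G) ≤ 1. Since G has at least one edge (e.g. c–e), it is not an edgeless graph, so tw(G) ≥ 1. Hence tw(G) = 1 exactly.

1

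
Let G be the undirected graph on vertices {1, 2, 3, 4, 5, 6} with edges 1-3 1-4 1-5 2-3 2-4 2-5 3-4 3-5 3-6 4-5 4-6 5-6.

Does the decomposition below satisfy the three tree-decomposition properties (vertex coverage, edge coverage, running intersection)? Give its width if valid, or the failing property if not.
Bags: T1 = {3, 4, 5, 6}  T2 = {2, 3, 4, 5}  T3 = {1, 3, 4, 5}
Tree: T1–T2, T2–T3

Checking the three conditions: (i) the bags cover all of {1, 2, 3, 4, 5, 6}; (ii) for each edge, some bag contains both endpoints; (iii) the bags containing any fixed vertex form a subtree. All hold, so the decomposition is valid with width 4 − 1 = 3.

Yes; width 3.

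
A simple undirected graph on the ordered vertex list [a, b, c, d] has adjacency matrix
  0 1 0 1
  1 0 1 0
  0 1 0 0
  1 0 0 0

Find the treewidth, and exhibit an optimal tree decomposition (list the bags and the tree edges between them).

The largest bag has 2 vertices, giving width 1; this decomposition certifies tw(G) ≤ 1. Since G has at least one edge (e.g. c–b), it is not an edgeless graph, so tw(G) ≥ 1. Combining the bounds, tw(G) = 1.

Treewidth 1.
One such decomposition:
Bags: B1 = {b, c}  B2 = {a, b}  B3 = {a, d}
Tree: B1–B2, B2–B3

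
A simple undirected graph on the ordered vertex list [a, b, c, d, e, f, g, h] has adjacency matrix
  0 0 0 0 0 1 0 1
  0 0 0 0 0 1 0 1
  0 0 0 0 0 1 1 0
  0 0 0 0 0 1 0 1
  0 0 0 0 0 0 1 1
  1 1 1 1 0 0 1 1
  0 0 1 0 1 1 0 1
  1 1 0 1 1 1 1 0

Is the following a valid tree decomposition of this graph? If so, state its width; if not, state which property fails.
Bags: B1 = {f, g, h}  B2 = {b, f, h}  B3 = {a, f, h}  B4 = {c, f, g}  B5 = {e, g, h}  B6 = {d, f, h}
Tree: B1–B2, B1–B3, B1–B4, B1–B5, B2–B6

Checking the three conditions: (i) the bags cover all of {a, b, c, d, e, f, g, h}; (ii) for each edge, some bag contains both endpoints; (iii) the bags containing any fixed vertex form a subtree. All hold, so the decomposition is valid with width 3 − 1 = 2.

Yes; width 2.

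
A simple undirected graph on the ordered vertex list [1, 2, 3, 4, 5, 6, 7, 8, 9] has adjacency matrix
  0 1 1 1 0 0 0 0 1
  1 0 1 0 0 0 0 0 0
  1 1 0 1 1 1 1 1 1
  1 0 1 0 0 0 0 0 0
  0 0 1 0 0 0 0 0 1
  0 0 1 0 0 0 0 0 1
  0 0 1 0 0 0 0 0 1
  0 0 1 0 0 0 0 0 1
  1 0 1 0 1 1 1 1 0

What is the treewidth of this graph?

2

A width-2 tree decomposition is:
Bags: B1 = {1, 3, 9}  B2 = {3, 5, 9}  B3 = {3, 6, 9}  B4 = {1, 3, 4}  B5 = {3, 7, 9}  B6 = {1, 2, 3}  B7 = {3, 8, 9}
Tree: B1–B2, B2–B3, B1–B4, B2–B5, B4–B6, B3–B7
Each bag holds 3 vertices, so the decomposition has width 2, which upper-bounds the treewidth. On the other hand G contains the 3-clique {1, 3, 9}. A clique must lie in a single bag of any decomposition, so no decomposition can have width below 2. The upper and lower bounds meet at 2, so that is the treewidth.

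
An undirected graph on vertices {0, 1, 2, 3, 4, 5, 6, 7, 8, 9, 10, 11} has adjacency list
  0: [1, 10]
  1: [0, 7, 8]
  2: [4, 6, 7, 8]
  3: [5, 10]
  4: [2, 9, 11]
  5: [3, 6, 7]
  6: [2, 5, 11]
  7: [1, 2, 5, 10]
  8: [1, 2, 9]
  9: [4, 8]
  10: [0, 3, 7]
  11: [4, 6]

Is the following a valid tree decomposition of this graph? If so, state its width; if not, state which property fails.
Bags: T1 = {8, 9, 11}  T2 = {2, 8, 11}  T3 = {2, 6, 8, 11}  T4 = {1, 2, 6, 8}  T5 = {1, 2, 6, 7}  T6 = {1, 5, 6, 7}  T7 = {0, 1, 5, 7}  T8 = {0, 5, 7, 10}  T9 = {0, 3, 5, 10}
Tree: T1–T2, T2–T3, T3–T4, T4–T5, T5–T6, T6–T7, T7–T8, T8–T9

No — vertex 4 appears in no bag.

A tree decomposition must satisfy three properties: every vertex lies in some bag; for every edge, both endpoints lie together in some bag; and for every vertex, the bags containing it form a connected subtree. Here vertex 4 appears in no bag, so the decomposition is invalid.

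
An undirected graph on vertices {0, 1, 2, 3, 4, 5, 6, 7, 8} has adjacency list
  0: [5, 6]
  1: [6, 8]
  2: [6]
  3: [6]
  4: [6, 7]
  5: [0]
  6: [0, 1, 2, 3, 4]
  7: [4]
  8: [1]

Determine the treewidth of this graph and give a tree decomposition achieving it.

Treewidth 1.
One optimal decomposition is:
Bags: B1 = {1, 6}  B2 = {2, 6}  B3 = {1, 8}  B4 = {0, 6}  B5 = {4, 6}  B6 = {0, 5}  B7 = {4, 7}  B8 = {3, 6}
Tree: B1–B2, B1–B3, B1–B4, B2–B5, B4–B6, B5–B7, B1–B8

Each bag holds 2 vertices, so the decomposition has width 1, which upper-bounds the treewidth. G has an edge, so its treewidth is at least 1. Combining the bounds, tw(G) = 1.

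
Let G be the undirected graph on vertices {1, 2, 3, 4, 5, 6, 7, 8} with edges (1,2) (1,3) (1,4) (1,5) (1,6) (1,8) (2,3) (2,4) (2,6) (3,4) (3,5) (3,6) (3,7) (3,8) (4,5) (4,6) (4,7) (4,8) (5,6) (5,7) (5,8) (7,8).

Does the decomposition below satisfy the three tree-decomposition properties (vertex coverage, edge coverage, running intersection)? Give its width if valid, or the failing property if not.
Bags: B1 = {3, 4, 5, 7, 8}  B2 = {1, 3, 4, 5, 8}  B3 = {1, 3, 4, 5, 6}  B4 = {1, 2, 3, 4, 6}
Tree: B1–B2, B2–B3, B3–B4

Every vertex of G appears in some bag (union = {1, 2, 3, 4, 5, 6, 7, 8}); every edge is covered by a bag; and for each vertex v the set of bags containing v is connected in the bag tree. The decomposition is therefore valid. The largest bag has 5 vertices, so the width is 4.

Yes; width 4.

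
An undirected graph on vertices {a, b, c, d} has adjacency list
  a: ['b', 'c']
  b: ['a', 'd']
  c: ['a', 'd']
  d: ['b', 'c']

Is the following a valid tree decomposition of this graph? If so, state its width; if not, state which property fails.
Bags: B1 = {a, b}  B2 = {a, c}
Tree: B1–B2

A tree decomposition must satisfy three properties: every vertex lies in some bag; for every edge, both endpoints lie together in some bag; and for every vertex, the bags containing it form a connected subtree. Here vertex d appears in no bag, so the decomposition is invalid.

No — vertex d appears in no bag.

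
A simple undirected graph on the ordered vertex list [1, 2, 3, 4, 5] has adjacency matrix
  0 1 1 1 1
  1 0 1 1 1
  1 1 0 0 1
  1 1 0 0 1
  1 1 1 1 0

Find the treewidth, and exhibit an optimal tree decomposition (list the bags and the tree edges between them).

Each bag holds 4 vertices, so the decomposition has width 3, which upper-bounds the treewidth. Conversely, {1, 2, 3, 5} is a clique of size 4, and the vertices of any clique must share a bag in every tree decomposition; so some bag has ≥ 4 vertices and tw(G) ≥ 3. Hence tw(G) = 3 exactly.

Treewidth 3.
Bags: B1 = {1, 2, 4, 5}  B2 = {1, 2, 3, 5}
Tree: B1–B2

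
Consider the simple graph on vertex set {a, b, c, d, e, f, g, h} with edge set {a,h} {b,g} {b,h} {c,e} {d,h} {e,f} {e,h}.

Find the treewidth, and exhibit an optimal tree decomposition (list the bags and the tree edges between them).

Every bag has size at most 2, so the width is 2 − 1 = 1 and tw(G) ≤ 1. G has an edge, so its treewidth is at least 1. Combining the bounds, tw(G) = 1.

Treewidth 1.
Bags: B1 = {a, h}  B2 = {b, h}  B3 = {b, g}  B4 = {e, h}  B5 = {e, f}  B6 = {d, h}  B7 = {c, e}
Tree: B1–B2, B2–B3, B1–B4, B4–B5, B4–B6, B4–B7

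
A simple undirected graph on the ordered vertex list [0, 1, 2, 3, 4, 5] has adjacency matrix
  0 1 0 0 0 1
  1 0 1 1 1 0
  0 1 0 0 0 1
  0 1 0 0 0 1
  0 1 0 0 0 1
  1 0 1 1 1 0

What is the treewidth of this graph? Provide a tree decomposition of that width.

Treewidth 2.
One optimal decomposition is:
Bags: B1 = {1, 4, 5}  B2 = {1, 2, 5}  B3 = {1, 3, 5}  B4 = {0, 1, 5}
Tree: B1–B2, B2–B3, B3–B4

The largest bag has 3 vertices, giving width 2; this decomposition certifies tw(G) ≤ 2. For the lower bound, G contains the cycle 1–4–5–2–1, so G is not a forest; only forests have treewidth ≤ 1, hence tw(G) ≥ 2. The upper and lower bounds meet at 2, so that is the treewidth.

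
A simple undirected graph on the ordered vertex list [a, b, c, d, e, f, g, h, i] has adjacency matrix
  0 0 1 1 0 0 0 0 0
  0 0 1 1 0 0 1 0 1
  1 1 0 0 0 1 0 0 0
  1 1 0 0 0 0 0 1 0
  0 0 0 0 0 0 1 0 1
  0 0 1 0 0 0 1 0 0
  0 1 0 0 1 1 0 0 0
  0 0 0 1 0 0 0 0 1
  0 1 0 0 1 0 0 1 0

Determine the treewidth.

3

A width-3 tree decomposition is:
Bags: B1 = {c, e, f, g}  B2 = {b, c, e, g}  B3 = {b, c, e, i}  B4 = {a, b, c, i}  B5 = {a, b, d, i}  B6 = {a, d, h, i}
Tree: B1–B2, B2–B3, B3–B4, B4–B5, B5–B6
The largest bag has 4 vertices, giving width 3; this decomposition certifies tw(G) ≤ 3. For the lower bound: the 4 vertex sets {e,f,g}, {c}, {b}, {a,d,h,i} are disjoint, each induces a connected subgraph, and every pair is joined by at least one edge of G. Contracting each set to a single vertex therefore yields K_{4} as a minor, and since treewidth is minor-monotone, tw(G) ≥ tw(K_{4}) = 3. Hence tw(G) = 3 exactly.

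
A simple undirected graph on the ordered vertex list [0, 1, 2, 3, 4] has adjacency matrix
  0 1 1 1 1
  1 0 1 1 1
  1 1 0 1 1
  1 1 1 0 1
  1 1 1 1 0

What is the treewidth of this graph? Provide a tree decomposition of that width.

With just one bag of size 5, the width is 5 − 1 = 4, so tw(G) ≤ 4. On the other hand G contains the 5-clique {0, 1, 2, 3, 4}. A clique must lie in a single bag of any decomposition, so no decomposition can have width below 4. Hence tw(G) = 4 exactly.

Treewidth 4.
Bags: B1 = {0, 1, 2, 3, 4}
Tree: (single bag)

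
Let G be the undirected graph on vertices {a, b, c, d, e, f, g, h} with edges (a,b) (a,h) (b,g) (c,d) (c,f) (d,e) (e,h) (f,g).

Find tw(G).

2

A width-2 tree decomposition is:
Bags: B1 = {b, f, g}  B2 = {a, b, f}  B3 = {a, f, h}  B4 = {e, f, h}  B5 = {d, e, f}  B6 = {c, d, f}
Tree: B1–B2, B2–B3, B3–B4, B4–B5, B5–B6
Each bag holds 3 vertices, so the decomposition has width 2, which upper-bounds the treewidth. Since f–g–b–a–h–e–d–c–f is a cycle in G, G is not acyclic. Forests are exactly the graphs of treewidth ≤ 1, so tw(G) ≥ 2. Hence tw(G) = 2 exactly.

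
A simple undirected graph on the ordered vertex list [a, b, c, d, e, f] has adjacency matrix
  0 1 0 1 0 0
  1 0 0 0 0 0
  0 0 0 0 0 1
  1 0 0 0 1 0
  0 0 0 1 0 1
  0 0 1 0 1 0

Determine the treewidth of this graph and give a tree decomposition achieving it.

Treewidth 1.
Bags: B1 = {c, f}  B2 = {e, f}  B3 = {d, e}  B4 = {a, d}  B5 = {a, b}
Tree: B1–B2, B2–B3, B3–B4, B4–B5

The largest bag has 2 vertices, giving width 1; this decomposition certifies tw(G) ≤ 1. Since G has at least one edge (e.g. c–f), it is not an edgeless graph, so tw(G) ≥ 1. Therefore the treewidth is 1.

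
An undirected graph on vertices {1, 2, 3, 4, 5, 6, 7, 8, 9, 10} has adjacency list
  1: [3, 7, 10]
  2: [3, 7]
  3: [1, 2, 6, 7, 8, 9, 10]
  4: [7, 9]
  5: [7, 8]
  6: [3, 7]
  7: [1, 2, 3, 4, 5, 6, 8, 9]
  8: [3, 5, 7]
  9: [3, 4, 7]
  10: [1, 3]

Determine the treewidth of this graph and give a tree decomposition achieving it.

Each bag holds 3 vertices, so the decomposition has width 2, which upper-bounds the treewidth. Conversely, {1, 3, 10} is a clique of size 3, and the vertices of any clique must share a bag in every tree decomposition; so some bag has ≥ 3 vertices and tw(G) ≥ 2. The upper and lower bounds meet at 2, so that is the treewidth.

Treewidth 2.
One such decomposition:
Bags: B1 = {1, 3, 7}  B2 = {3, 7, 8}  B3 = {1, 3, 10}  B4 = {3, 6, 7}  B5 = {3, 7, 9}  B6 = {5, 7, 8}  B7 = {4, 7, 9}  B8 = {2, 3, 7}
Tree: B1–B2, B1–B3, B1–B4, B1–B5, B2–B6, B5–B7, B2–B8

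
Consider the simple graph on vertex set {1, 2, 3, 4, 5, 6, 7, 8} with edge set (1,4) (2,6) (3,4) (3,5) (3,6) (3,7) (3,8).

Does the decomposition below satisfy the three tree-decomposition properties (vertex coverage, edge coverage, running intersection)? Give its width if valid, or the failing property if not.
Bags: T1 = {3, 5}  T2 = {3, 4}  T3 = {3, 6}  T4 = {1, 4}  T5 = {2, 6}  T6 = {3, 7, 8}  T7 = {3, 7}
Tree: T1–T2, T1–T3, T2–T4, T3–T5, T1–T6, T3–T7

A tree decomposition must satisfy three properties: every vertex lies in some bag; for every edge, both endpoints lie together in some bag; and for every vertex, the bags containing it form a connected subtree. Here bags containing vertex 7 are not connected in the tree, so the decomposition is invalid.

No — bags containing vertex 7 are not connected in the tree.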